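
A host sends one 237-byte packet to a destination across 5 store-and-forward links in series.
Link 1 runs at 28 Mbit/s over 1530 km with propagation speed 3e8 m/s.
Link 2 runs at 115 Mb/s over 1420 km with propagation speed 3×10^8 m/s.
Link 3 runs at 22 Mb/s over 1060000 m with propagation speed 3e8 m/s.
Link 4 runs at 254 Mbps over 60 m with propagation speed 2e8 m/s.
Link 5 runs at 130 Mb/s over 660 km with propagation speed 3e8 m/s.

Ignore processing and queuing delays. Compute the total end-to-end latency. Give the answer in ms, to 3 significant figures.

L = 237 × 8 = 1896 bits.
Transmission delays (L/R per hop): 0.0677143, 0.016487, 0.0861818, 0.00746457, 0.0145846 ms; sum = 0.192432 ms.
Propagation delays (d/s per hop): 5.1, 4.73333, 3.53333, 0.0003, 2.2 ms; sum = 15.567 ms.
End-to-end = 15.8 ms.

15.8 ms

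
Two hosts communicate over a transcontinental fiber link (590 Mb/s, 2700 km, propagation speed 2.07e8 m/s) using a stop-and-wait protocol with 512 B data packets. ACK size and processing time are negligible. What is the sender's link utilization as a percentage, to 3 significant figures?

t_tx = L/R = 4096/590000000 = 6.94237e-06 s.
t_prop = 2700000/2.07e+08 = 0.0130435 s; RTT = 0.026087 s.
Cycle = t_tx + RTT = 0.0260939 s.
Utilization = t_tx / cycle = 6.94237e-06/0.0260939 = 0.0266 %.

0.0266 %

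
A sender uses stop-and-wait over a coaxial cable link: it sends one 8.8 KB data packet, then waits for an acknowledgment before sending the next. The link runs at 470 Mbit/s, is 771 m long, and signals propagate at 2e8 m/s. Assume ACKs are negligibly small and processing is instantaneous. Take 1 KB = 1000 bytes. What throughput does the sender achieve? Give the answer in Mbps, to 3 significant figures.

447 Mbps

t_tx = L/R = 70400/470000000 = 0.000149787 s.
t_prop = 771/200000000 = 3.855e-06 s; RTT = 7.71e-06 s.
Cycle = t_tx + RTT = 0.000157497 s.
Throughput = L / cycle = 70400 / 0.000157497 = 447 Mbps.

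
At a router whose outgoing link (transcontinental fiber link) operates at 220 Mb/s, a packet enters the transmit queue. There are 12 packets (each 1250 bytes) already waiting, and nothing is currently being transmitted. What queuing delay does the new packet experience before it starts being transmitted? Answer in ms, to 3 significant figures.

0.545 ms

Each queued packet: L/R = 10000/220000000 = 0.0454545 ms.
12 queued → 0.545455 ms.
Queuing delay = 0.545 ms.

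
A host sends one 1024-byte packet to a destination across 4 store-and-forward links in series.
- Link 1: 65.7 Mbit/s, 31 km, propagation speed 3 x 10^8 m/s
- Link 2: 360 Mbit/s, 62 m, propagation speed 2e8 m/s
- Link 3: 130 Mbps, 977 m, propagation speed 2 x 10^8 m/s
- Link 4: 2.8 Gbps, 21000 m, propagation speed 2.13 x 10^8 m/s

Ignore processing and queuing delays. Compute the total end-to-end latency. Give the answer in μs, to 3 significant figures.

L = 1024 × 8 = 8192 bits.
Transmission delays (L/R per hop): 124.688, 22.7556, 63.0154, 2.92571 μs; sum = 213.385 μs.
Propagation delays (d/s per hop): 103.333, 0.31, 4.885, 98.5915 μs; sum = 207.12 μs.
End-to-end = 421 μs.

421 μs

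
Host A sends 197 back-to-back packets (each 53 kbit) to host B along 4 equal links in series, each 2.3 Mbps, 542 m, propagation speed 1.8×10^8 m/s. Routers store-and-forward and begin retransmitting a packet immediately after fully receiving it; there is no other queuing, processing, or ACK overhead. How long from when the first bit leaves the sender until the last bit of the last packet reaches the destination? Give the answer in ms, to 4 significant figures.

4609 ms

Per-hop transmission t_tx = L/R = 53000/2300000 = 23.0435 ms.
Per-hop propagation t_prop = 542/180000000 = 0.00301111 ms.
Pipeline fill: first packet needs 4·t_tx to clear all hops; remaining 196 packets each add one t_tx.
Total = (4+197-1)·t_tx + 4·t_prop = 200·23.0435 + 4·0.00301111 = 4609 ms.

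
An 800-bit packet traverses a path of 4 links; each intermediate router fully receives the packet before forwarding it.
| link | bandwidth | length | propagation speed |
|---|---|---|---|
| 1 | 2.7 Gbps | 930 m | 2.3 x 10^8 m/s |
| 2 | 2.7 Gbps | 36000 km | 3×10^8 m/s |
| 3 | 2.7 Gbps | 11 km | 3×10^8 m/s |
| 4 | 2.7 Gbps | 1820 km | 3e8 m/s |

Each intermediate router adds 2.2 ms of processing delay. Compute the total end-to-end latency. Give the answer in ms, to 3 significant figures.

133 ms

Transmission delay per hop = L/R = 800/2700000000 = 0.000296296 ms; 4 hops → 0.00118519 ms.
Propagation delays (d/s per hop): 0.00404348, 120, 0.0366667, 6.06667 ms; sum = 126.107 ms.
Processing at 3 router(s): 3 × 2.2 ms = 6.6 ms.
End-to-end = 133 ms.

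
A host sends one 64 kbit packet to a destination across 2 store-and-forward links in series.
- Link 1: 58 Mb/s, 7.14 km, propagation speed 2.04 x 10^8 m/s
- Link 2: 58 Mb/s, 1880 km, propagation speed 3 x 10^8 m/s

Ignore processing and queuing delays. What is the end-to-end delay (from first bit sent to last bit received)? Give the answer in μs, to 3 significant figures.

8510 μs

L = 64000 bits.
Transmission delay per hop = L/R = 64000/58000000 = 1103.45 μs; 2 hops → 2206.9 μs.
Propagation delays (d/s per hop): 35, 6266.67 μs; sum = 6301.67 μs.
End-to-end = 8510 μs.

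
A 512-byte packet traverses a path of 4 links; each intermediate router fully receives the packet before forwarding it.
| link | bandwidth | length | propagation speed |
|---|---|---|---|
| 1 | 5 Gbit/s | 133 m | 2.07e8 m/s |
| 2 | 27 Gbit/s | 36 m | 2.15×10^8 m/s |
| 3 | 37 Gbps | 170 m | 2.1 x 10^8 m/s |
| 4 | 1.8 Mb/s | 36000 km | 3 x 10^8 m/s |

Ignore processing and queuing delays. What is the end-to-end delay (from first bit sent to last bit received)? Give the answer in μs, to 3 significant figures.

L = 512 × 8 = 4096 bits.
Transmission delays (L/R per hop): 0.8192, 0.151704, 0.110703, 2275.56 μs; sum = 2276.64 μs.
Propagation delays (d/s per hop): 0.642512, 0.167442, 0.809524, 120000 μs; sum = 120002 μs.
End-to-end = 122000 μs.

122000 μs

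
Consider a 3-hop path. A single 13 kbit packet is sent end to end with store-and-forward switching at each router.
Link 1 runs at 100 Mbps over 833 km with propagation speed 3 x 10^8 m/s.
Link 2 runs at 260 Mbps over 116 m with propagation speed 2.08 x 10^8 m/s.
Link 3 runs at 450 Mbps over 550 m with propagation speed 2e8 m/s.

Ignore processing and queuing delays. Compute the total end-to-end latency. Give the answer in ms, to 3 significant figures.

2.99 ms

L = 13000 bits.
Transmission delays (L/R per hop): 0.13, 0.05, 0.0288889 ms; sum = 0.208889 ms.
Propagation delays (d/s per hop): 2.77667, 0.000557692, 0.00275 ms; sum = 2.77997 ms.
End-to-end = 2.99 ms.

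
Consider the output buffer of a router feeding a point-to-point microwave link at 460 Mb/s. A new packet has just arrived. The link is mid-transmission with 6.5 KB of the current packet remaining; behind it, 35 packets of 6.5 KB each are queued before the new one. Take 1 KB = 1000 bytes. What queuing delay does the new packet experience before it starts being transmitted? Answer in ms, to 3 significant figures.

Each queued packet: L/R = 52000/460000000 = 0.113043 ms.
35 queued → 3.95652 ms.
Plus remaining 52000 bits of current packet: 0.113043 ms.
Queuing delay = 4.07 ms.

4.07 ms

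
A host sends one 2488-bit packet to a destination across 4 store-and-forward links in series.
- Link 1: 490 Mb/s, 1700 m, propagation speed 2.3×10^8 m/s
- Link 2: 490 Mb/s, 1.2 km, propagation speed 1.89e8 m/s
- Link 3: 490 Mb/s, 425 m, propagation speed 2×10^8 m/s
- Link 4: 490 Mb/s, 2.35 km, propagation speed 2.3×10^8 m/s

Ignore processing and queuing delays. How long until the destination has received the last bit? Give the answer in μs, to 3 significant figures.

Transmission delay per hop = L/R = 2488/490000000 = 5.07755 μs; 4 hops → 20.3102 μs.
Propagation delays (d/s per hop): 7.3913, 6.34921, 2.125, 10.2174 μs; sum = 26.0829 μs.
End-to-end = 46.4 μs.

46.4 μs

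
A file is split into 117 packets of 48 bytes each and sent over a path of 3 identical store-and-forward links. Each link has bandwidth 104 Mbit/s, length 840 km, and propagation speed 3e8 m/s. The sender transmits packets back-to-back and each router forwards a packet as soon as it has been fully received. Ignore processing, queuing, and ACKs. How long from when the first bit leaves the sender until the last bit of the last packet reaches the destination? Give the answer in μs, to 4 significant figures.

8839 μs

Per-hop transmission t_tx = L/R = 384/104000000 = 3.69231 μs.
Per-hop propagation t_prop = 840000/300000000 = 2800 μs.
Pipeline fill: first packet needs 3·t_tx to clear all hops; remaining 116 packets each add one t_tx.
Total = (3+117-1)·t_tx + 3·t_prop = 119·3.69231 + 3·2800 = 8839 μs.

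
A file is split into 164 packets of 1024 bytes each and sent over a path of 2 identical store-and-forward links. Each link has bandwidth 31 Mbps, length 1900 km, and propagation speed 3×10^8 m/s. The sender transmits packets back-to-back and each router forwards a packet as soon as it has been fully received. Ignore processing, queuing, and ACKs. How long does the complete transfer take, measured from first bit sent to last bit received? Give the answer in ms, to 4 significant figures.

Per-hop transmission t_tx = L/R = 8192/31000000 = 0.264258 ms.
Per-hop propagation t_prop = 1900000/300000000 = 6.33333 ms.
Pipeline fill: first packet needs 2·t_tx to clear all hops; remaining 163 packets each add one t_tx.
Total = (2+164-1)·t_tx + 2·t_prop = 165·0.264258 + 2·6.33333 = 56.27 ms.

56.27 ms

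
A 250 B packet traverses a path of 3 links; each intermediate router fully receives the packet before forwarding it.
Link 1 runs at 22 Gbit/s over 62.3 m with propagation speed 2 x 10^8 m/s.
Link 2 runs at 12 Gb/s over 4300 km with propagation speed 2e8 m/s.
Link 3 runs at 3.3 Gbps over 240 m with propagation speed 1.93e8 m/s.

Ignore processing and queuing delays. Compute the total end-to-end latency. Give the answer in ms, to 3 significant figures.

L = 250 × 8 = 2000 bits.
Transmission delays (L/R per hop): 9.09091e-05, 0.000166667, 0.000606061 ms; sum = 0.000863636 ms.
Propagation delays (d/s per hop): 0.0003115, 21.5, 0.00124352 ms; sum = 21.5016 ms.
End-to-end = 21.5 ms.

21.5 ms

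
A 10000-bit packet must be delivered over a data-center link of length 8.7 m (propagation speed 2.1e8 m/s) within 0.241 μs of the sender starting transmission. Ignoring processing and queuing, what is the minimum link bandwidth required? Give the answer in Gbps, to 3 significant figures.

Propagation delay = 8.7 / 210000000 = 0.0414286 μs.
Transmission budget = 0.241 − 0.0414286 = 0.199571 μs.
R ≥ L / t_tx = 10000 bits / 1.99571e-07 s = 50.1 Gbps.

50.1 Gbps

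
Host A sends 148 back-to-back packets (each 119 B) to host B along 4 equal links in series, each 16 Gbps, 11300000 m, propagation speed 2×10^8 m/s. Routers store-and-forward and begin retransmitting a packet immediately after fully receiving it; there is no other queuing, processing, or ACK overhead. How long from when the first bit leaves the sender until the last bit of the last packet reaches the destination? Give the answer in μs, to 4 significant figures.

226000 μs

Per-hop transmission t_tx = L/R = 952/16000000000 = 0.0595 μs.
Per-hop propagation t_prop = 11300000/200000000 = 56500 μs.
Pipeline fill: first packet needs 4·t_tx to clear all hops; remaining 147 packets each add one t_tx.
Total = (4+148-1)·t_tx + 4·t_prop = 151·0.0595 + 4·56500 = 226000 μs.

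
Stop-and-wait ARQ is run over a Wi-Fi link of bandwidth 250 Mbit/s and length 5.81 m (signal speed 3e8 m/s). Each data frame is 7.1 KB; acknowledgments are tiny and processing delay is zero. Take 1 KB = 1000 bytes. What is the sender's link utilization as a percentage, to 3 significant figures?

100 %

t_tx = L/R = 56800/250000000 = 0.0002272 s.
t_prop = 5.81/300000000 = 1.93667e-08 s; RTT = 3.87333e-08 s.
Cycle = t_tx + RTT = 0.000227239 s.
Utilization = t_tx / cycle = 0.0002272/0.000227239 = 100 %.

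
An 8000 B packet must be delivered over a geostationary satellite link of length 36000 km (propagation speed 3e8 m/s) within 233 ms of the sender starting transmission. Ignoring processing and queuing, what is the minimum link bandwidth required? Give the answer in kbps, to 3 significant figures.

L = 64000 bits.
Propagation delay = 36000000 / 300000000 = 120 ms.
Transmission budget = 233 − 120 = 113 ms.
R ≥ L / t_tx = 64000 bits / 0.113 s = 566 kbps.

566 kbps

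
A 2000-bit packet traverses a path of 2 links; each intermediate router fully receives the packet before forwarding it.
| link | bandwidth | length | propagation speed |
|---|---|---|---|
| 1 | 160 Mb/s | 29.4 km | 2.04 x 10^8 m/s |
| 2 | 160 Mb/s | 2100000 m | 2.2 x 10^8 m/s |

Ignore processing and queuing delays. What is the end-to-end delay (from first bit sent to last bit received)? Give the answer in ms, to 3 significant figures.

9.71 ms

Transmission delay per hop = L/R = 2000/160000000 = 0.0125 ms; 2 hops → 0.025 ms.
Propagation delays (d/s per hop): 0.144118, 9.54545 ms; sum = 9.68957 ms.
End-to-end = 9.71 ms.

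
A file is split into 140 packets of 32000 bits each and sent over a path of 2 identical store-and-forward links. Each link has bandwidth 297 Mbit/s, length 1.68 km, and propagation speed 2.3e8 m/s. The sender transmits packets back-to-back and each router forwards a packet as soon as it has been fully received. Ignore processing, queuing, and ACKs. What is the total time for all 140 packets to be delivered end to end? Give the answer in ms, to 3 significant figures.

15.2 ms

Per-hop transmission t_tx = L/R = 32000/297000000 = 0.107744 ms.
Per-hop propagation t_prop = 1680/2.3e+08 = 0.00730435 ms.
Pipeline fill: first packet needs 2·t_tx to clear all hops; remaining 139 packets each add one t_tx.
Total = (2+140-1)·t_tx + 2·t_prop = 141·0.107744 + 2·0.00730435 = 15.2 ms.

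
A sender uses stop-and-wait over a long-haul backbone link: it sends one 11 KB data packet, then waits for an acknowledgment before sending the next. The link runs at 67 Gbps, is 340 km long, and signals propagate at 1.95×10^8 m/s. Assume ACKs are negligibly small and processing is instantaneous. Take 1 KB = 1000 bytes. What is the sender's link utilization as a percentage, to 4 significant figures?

t_tx = L/R = 88000/67000000000 = 1.31343e-06 s.
t_prop = 340000/195000000 = 0.00174359 s; RTT = 0.00348718 s.
Cycle = t_tx + RTT = 0.00348849 s.
Utilization = t_tx / cycle = 1.31343e-06/0.00348849 = 0.03765 %.

0.03765 %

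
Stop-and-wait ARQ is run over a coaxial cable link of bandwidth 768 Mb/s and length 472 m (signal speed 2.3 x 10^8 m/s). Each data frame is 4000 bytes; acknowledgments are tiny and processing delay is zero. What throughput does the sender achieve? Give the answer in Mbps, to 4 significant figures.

699.1 Mbps

t_tx = L/R = 32000/768000000 = 4.16667e-05 s.
t_prop = 472/2.3e+08 = 2.05217e-06 s; RTT = 4.10435e-06 s.
Cycle = t_tx + RTT = 4.5771e-05 s.
Throughput = L / cycle = 32000 / 4.5771e-05 = 699.1 Mbps.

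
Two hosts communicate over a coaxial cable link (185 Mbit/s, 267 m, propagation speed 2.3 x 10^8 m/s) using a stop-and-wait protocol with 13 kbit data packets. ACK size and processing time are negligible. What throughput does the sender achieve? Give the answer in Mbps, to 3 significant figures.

t_tx = L/R = 13000/185000000 = 7.02703e-05 s.
t_prop = 267/2.3e+08 = 1.16087e-06 s; RTT = 2.32174e-06 s.
Cycle = t_tx + RTT = 7.2592e-05 s.
Throughput = L / cycle = 13000 / 7.2592e-05 = 179 Mbps.

179 Mbps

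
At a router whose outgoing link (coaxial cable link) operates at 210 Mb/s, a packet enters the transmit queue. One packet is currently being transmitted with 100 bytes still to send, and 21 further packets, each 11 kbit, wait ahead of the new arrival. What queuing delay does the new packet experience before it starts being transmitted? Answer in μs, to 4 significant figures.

1104 μs

Each queued packet: L/R = 11000/210000000 = 52.381 μs.
21 queued → 1100 μs.
Plus remaining 800 bits of current packet: 3.80952 μs.
Queuing delay = 1104 μs.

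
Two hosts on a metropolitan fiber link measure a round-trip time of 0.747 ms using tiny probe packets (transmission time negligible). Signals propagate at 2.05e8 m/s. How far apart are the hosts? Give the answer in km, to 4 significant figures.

One-way propagation = RTT/2 = 0.3735 ms.
d = s × t = 2.05e+08 × 0.0003735 = 76.57 km.

76.57 km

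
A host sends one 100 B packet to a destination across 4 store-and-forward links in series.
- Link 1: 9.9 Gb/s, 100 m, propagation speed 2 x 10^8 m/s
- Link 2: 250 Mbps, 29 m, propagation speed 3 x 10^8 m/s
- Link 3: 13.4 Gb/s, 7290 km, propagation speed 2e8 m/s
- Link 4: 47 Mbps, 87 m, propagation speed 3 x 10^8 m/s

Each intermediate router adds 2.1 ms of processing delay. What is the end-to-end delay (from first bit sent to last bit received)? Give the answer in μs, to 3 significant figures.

42800 μs

L = 100 × 8 = 800 bits.
Transmission delays (L/R per hop): 0.0808081, 3.2, 0.0597015, 17.0213 μs; sum = 20.3618 μs.
Propagation delays (d/s per hop): 0.5, 0.0966667, 36450, 0.29 μs; sum = 36450.9 μs.
Processing at 3 router(s): 3 × 2.1 ms = 6300 μs.
End-to-end = 42800 μs.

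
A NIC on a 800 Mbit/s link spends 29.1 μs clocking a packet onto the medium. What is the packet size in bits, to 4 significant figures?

L = R × t_tx = 800000000 b/s × 2.91e-05 s = 23280 bits.

23280 bits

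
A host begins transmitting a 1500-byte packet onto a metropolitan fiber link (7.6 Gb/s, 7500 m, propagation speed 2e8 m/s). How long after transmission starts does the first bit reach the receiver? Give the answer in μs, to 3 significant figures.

First bit experiences only propagation delay: d/s = 7500/200000000 = 37.5 μs.

37.5 μs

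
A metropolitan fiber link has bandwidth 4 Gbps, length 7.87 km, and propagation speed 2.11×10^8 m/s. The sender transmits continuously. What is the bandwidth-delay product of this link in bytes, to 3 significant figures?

18600 bytes

Propagation delay = 7870 / 211000000 = 3.72986e-05 s.
BDP = R × t_prop = 4000000000 × 3.72986e-05 = 149194 bits.
In bytes: 149194/8 = 18600 bytes.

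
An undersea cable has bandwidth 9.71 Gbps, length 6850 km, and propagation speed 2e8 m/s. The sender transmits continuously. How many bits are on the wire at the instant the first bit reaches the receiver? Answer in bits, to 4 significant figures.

Propagation delay = 6850000 / 200000000 = 0.03425 s.
BDP = R × t_prop = 9710000000 × 0.03425 = 332568000 bits.

332600000 bits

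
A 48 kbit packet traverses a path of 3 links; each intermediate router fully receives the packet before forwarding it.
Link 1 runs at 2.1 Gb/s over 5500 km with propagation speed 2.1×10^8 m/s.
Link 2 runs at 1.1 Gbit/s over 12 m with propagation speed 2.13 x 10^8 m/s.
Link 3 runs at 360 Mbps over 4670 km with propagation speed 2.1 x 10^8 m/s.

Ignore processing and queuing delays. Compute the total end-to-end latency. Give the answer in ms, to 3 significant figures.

48.6 ms

L = 48000 bits.
Transmission delays (L/R per hop): 0.0228571, 0.0436364, 0.133333 ms; sum = 0.199827 ms.
Propagation delays (d/s per hop): 26.1905, 5.6338e-05, 22.2381 ms; sum = 48.4286 ms.
End-to-end = 48.6 ms.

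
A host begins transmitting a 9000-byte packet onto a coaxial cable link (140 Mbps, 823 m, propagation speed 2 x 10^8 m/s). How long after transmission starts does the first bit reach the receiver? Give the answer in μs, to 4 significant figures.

First bit experiences only propagation delay: d/s = 823/200000000 = 4.115 μs.

4.115 μs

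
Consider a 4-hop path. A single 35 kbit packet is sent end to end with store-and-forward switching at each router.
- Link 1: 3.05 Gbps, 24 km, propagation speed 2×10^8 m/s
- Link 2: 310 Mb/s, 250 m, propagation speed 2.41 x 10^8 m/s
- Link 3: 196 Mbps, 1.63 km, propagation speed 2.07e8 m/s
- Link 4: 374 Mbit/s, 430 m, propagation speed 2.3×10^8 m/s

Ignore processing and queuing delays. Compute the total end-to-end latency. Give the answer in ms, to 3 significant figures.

0.527 ms

L = 35000 bits.
Transmission delays (L/R per hop): 0.0114754, 0.112903, 0.178571, 0.0935829 ms; sum = 0.396533 ms.
Propagation delays (d/s per hop): 0.12, 0.00103734, 0.0078744, 0.00186957 ms; sum = 0.130781 ms.
End-to-end = 0.527 ms.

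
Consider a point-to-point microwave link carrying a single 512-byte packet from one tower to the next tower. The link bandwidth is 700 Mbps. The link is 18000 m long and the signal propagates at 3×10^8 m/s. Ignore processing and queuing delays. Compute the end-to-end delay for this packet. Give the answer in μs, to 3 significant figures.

L = 512 × 8 = 4096 bits.
Transmission delay = L/R = 4096 / 700000000 = 5.85143 μs.
Propagation delay = d/s = 18000 m / 300000000 m/s = 60 μs.
Total = 65.9 μs.

65.9 μs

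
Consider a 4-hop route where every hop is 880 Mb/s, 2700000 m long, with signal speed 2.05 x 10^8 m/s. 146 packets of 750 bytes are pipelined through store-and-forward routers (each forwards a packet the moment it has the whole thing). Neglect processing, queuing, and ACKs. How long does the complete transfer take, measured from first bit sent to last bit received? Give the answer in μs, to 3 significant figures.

Per-hop transmission t_tx = L/R = 6000/880000000 = 6.81818 μs.
Per-hop propagation t_prop = 2700000/2.05e+08 = 13170.7 μs.
Pipeline fill: first packet needs 4·t_tx to clear all hops; remaining 145 packets each add one t_tx.
Total = (4+146-1)·t_tx + 4·t_prop = 149·6.81818 + 4·13170.7 = 53700 μs.

53700 μs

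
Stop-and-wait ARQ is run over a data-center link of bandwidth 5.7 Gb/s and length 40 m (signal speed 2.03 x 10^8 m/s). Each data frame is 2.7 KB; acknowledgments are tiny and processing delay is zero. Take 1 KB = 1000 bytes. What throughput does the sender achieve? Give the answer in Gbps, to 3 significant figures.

t_tx = L/R = 21600/5700000000 = 3.78947e-06 s.
t_prop = 40/2.03e+08 = 1.97044e-07 s; RTT = 3.94089e-07 s.
Cycle = t_tx + RTT = 4.18356e-06 s.
Throughput = L / cycle = 21600 / 4.18356e-06 = 5.16 Gbps.

5.16 Gbps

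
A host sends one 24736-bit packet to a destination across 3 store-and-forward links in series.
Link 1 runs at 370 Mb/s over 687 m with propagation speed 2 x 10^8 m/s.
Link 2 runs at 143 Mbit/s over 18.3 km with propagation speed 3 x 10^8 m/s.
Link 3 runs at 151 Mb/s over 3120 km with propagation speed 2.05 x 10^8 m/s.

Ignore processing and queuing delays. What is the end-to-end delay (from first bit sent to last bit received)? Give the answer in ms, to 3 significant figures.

Transmission delays (L/R per hop): 0.0668541, 0.172979, 0.163815 ms; sum = 0.403648 ms.
Propagation delays (d/s per hop): 0.003435, 0.061, 15.2195 ms; sum = 15.2839 ms.
End-to-end = 15.7 ms.

15.7 ms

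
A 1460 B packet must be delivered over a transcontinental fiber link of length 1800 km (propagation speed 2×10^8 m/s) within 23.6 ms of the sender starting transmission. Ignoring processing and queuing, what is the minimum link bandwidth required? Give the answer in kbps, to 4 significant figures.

L = 11680 bits.
Propagation delay = 1800000 / 200000000 = 9 ms.
Transmission budget = 23.6 − 9 = 14.6 ms.
R ≥ L / t_tx = 11680 bits / 0.0146 s = 800.0 kbps.

800.0 kbps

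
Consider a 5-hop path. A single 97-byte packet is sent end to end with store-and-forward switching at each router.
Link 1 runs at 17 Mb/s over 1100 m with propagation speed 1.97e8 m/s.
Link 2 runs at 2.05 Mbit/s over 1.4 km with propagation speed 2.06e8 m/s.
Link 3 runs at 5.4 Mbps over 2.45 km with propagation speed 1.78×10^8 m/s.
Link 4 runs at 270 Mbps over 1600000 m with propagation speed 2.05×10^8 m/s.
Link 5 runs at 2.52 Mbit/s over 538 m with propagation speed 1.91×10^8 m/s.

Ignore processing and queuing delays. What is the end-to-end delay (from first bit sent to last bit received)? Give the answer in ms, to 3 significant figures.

8.71 ms

L = 97 × 8 = 776 bits.
Transmission delays (L/R per hop): 0.0456471, 0.378537, 0.143704, 0.00287407, 0.307937 ms; sum = 0.878698 ms.
Propagation delays (d/s per hop): 0.00558376, 0.00679612, 0.013764, 7.80488, 0.00281675 ms; sum = 7.83384 ms.
End-to-end = 8.71 ms.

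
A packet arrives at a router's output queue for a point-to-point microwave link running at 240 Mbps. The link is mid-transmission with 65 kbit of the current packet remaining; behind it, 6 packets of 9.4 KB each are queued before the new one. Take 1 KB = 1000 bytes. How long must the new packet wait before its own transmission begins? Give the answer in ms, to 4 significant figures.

Each queued packet: L/R = 75200/240000000 = 0.313333 ms.
6 queued → 1.88 ms.
Plus remaining 65000 bits of current packet: 0.270833 ms.
Queuing delay = 2.151 ms.

2.151 ms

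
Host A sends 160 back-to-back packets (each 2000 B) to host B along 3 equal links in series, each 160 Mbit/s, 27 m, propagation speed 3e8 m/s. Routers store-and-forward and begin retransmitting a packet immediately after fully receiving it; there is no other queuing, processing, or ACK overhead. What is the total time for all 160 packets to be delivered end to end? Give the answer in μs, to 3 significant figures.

Per-hop transmission t_tx = L/R = 16000/160000000 = 100 μs.
Per-hop propagation t_prop = 27/300000000 = 0.09 μs.
Pipeline fill: first packet needs 3·t_tx to clear all hops; remaining 159 packets each add one t_tx.
Total = (3+160-1)·t_tx + 3·t_prop = 162·100 + 3·0.09 = 16200 μs.

16200 μs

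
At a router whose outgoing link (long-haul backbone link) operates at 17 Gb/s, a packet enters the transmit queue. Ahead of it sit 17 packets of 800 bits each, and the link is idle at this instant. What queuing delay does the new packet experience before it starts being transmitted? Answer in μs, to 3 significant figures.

0.800 μs

Each queued packet: L/R = 800/17000000000 = 0.0470588 μs.
17 queued → 0.8 μs.
Queuing delay = 0.800 μs.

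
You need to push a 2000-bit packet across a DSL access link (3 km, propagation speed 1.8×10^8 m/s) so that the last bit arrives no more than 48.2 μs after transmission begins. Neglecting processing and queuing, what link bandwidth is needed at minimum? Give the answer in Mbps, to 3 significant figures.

63.4 Mbps

Propagation delay = 3000 / 180000000 = 16.6667 μs.
Transmission budget = 48.2 − 16.6667 = 31.5333 μs.
R ≥ L / t_tx = 2000 bits / 3.15333e-05 s = 63.4 Mbps.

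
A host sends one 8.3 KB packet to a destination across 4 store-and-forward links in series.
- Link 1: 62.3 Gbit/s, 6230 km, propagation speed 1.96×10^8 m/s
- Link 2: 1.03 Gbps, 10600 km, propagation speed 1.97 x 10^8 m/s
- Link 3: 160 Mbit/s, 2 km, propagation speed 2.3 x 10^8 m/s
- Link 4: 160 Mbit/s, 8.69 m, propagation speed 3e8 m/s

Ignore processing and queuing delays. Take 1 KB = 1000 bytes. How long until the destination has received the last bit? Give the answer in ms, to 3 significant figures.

86.5 ms

L = 66400 bits.
Transmission delays (L/R per hop): 0.00106581, 0.064466, 0.415, 0.415 ms; sum = 0.895532 ms.
Propagation delays (d/s per hop): 31.7857, 53.8071, 0.00869565, 2.89667e-05 ms; sum = 85.6015 ms.
End-to-end = 86.5 ms.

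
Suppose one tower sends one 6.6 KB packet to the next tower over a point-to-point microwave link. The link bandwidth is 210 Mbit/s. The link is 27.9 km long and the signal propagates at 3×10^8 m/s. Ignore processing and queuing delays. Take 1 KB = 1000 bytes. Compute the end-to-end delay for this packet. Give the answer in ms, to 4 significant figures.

L = 52800 bits.
Transmission delay = L/R = 52800 / 210000000 = 0.251429 ms.
Propagation delay = d/s = 27900 m / 300000000 m/s = 0.093 ms.
Total = 0.3444 ms.

0.3444 ms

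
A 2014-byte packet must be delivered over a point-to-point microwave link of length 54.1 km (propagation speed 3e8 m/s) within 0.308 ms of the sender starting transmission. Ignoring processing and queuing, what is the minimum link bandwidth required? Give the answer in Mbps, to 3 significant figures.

126 Mbps

L = 16112 bits.
Propagation delay = 54100 / 300000000 = 0.180333 ms.
Transmission budget = 0.308 − 0.180333 = 0.127667 ms.
R ≥ L / t_tx = 16112 bits / 0.000127667 s = 126 Mbps.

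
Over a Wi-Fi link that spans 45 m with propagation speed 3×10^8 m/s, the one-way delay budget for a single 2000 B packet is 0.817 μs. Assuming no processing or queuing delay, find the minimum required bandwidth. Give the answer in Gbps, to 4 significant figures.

23.99 Gbps

L = 16000 bits.
Propagation delay = 45 / 300000000 = 0.15 μs.
Transmission budget = 0.817 − 0.15 = 0.667 μs.
R ≥ L / t_tx = 16000 bits / 6.67e-07 s = 23.99 Gbps.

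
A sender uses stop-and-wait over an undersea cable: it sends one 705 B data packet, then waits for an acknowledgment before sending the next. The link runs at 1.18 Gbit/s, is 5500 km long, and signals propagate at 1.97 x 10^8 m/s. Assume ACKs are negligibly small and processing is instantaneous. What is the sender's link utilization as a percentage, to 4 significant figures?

t_tx = L/R = 5640/1180000000 = 4.77966e-06 s.
t_prop = 5500000/197000000 = 0.0279188 s; RTT = 0.0558376 s.
Cycle = t_tx + RTT = 0.0558423 s.
Utilization = t_tx / cycle = 4.77966e-06/0.0558423 = 0.008559 %.

0.008559 %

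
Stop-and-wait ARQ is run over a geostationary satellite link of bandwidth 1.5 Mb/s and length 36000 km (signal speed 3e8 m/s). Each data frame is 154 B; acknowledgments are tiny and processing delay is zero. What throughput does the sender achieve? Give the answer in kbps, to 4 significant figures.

t_tx = L/R = 1232/1500000 = 0.000821333 s.
t_prop = 36000000/300000000 = 0.12 s; RTT = 0.24 s.
Cycle = t_tx + RTT = 0.240821 s.
Throughput = L / cycle = 1232 / 0.240821 = 5.116 kbps.

5.116 kbps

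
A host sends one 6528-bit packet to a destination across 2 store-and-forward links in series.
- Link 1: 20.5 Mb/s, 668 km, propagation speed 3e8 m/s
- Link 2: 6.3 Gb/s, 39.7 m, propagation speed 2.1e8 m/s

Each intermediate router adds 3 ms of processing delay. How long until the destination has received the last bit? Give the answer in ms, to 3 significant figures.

5.55 ms

Transmission delays (L/R per hop): 0.318439, 0.00103619 ms; sum = 0.319475 ms.
Propagation delays (d/s per hop): 2.22667, 0.000189048 ms; sum = 2.22686 ms.
Processing at 1 router(s): 1 × 3 ms = 3 ms.
End-to-end = 5.55 ms.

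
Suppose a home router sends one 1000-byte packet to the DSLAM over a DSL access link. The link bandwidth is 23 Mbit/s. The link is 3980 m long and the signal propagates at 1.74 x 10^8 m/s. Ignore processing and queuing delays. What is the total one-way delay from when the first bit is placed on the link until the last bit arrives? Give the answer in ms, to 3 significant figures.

L = 1000 × 8 = 8000 bits.
Transmission delay = L/R = 8000 / 23000000 = 0.347826 ms.
Propagation delay = d/s = 3980 m / 174000000 m/s = 0.0228736 ms.
Total = 0.371 ms.

0.371 ms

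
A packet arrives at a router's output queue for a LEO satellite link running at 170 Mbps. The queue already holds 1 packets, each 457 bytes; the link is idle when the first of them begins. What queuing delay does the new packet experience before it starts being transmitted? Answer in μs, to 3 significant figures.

Each queued packet: L/R = 3656/170000000 = 21.5059 μs.
1 queued → 21.5059 μs.
Queuing delay = 21.5 μs.

21.5 μs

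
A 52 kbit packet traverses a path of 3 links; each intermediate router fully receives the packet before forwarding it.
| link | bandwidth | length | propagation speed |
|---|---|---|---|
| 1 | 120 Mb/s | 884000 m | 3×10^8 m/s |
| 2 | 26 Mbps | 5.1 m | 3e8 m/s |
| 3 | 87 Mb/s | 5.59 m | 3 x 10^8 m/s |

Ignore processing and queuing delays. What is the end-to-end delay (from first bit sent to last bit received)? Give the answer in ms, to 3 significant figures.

5.98 ms

L = 52000 bits.
Transmission delays (L/R per hop): 0.433333, 2, 0.597701 ms; sum = 3.03103 ms.
Propagation delays (d/s per hop): 2.94667, 1.7e-05, 1.86333e-05 ms; sum = 2.9467 ms.
End-to-end = 5.98 ms.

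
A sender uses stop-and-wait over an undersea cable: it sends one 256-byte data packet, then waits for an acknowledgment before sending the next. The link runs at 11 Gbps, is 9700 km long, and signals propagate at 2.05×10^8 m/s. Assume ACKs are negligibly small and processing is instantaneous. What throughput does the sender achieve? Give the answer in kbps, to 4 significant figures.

21.64 kbps

t_tx = L/R = 2048/11000000000 = 1.86182e-07 s.
t_prop = 9700000/2.05e+08 = 0.0473171 s; RTT = 0.0946341 s.
Cycle = t_tx + RTT = 0.0946343 s.
Throughput = L / cycle = 2048 / 0.0946343 = 21.64 kbps.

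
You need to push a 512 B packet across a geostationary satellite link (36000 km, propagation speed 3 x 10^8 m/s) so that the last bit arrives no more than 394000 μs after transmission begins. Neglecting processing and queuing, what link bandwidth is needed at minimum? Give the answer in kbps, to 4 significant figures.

14.95 kbps

L = 4096 bits.
Propagation delay = 36000000 / 300000000 = 120000 μs.
Transmission budget = 394000 − 120000 = 274000 μs.
R ≥ L / t_tx = 4096 bits / 0.274 s = 14.95 kbps.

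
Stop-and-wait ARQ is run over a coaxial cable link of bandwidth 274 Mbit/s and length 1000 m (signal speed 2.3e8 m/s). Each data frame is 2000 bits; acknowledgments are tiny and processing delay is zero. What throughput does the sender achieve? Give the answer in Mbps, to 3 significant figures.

t_tx = L/R = 2000/274000000 = 7.29927e-06 s.
t_prop = 1000/2.3e+08 = 4.34783e-06 s; RTT = 8.69565e-06 s.
Cycle = t_tx + RTT = 1.59949e-05 s.
Throughput = L / cycle = 2000 / 1.59949e-05 = 125 Mbps.

125 Mbps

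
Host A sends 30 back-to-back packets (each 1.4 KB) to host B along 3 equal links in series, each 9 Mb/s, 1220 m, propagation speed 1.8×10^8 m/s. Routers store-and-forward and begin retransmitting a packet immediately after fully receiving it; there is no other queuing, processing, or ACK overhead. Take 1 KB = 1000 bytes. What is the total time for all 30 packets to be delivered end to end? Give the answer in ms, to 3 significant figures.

39.8 ms

Per-hop transmission t_tx = L/R = 11200/9000000 = 1.24444 ms.
Per-hop propagation t_prop = 1220/180000000 = 0.00677778 ms.
Pipeline fill: first packet needs 3·t_tx to clear all hops; remaining 29 packets each add one t_tx.
Total = (3+30-1)·t_tx + 3·t_prop = 32·1.24444 + 3·0.00677778 = 39.8 ms.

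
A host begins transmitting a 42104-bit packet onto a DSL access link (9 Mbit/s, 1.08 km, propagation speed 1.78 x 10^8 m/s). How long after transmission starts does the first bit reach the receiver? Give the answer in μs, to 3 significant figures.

6.07 μs

First bit experiences only propagation delay: d/s = 1080/178000000 = 6.07 μs.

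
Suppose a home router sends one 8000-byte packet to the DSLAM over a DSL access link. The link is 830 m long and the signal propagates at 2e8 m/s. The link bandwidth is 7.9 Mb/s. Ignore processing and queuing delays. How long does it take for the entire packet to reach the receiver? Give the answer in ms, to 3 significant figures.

8.11 ms

L = 8000 × 8 = 64000 bits.
Transmission delay = L/R = 64000 / 7900000 = 8.10127 ms.
Propagation delay = d/s = 830 m / 200000000 m/s = 0.00415 ms.
Total = 8.11 ms.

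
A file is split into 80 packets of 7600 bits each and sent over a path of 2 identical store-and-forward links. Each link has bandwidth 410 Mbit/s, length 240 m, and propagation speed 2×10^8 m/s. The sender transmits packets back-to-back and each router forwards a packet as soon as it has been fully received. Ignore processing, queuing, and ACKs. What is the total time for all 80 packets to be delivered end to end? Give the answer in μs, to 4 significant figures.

Per-hop transmission t_tx = L/R = 7600/410000000 = 18.5366 μs.
Per-hop propagation t_prop = 240/200000000 = 1.2 μs.
Pipeline fill: first packet needs 2·t_tx to clear all hops; remaining 79 packets each add one t_tx.
Total = (2+80-1)·t_tx + 2·t_prop = 81·18.5366 + 2·1.2 = 1504 μs.

1504 μs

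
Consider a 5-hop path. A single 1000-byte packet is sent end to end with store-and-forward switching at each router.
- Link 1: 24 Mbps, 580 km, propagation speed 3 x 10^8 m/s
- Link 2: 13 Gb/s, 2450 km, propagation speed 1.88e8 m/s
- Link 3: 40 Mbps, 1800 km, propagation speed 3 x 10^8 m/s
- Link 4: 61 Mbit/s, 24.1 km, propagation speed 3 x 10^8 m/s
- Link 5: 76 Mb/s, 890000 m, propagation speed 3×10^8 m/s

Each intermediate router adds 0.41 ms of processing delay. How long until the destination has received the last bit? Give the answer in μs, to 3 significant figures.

26400 μs

L = 1000 × 8 = 8000 bits.
Transmission delays (L/R per hop): 333.333, 0.615385, 200, 131.148, 105.263 μs; sum = 770.359 μs.
Propagation delays (d/s per hop): 1933.33, 13031.9, 6000, 80.3333, 2966.67 μs; sum = 24012.2 μs.
Processing at 4 router(s): 4 × 0.41 ms = 1640 μs.
End-to-end = 26400 μs.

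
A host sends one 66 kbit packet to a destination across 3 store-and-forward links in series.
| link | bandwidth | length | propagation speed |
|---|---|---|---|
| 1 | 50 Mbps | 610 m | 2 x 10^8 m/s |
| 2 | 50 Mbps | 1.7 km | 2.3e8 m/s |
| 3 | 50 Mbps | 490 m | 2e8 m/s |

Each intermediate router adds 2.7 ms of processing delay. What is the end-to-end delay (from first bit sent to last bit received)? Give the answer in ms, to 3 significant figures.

9.37 ms

L = 66000 bits.
Transmission delay per hop = L/R = 66000/50000000 = 1.32 ms; 3 hops → 3.96 ms.
Propagation delays (d/s per hop): 0.00305, 0.0073913, 0.00245 ms; sum = 0.0128913 ms.
Processing at 2 router(s): 2 × 2.7 ms = 5.4 ms.
End-to-end = 9.37 ms.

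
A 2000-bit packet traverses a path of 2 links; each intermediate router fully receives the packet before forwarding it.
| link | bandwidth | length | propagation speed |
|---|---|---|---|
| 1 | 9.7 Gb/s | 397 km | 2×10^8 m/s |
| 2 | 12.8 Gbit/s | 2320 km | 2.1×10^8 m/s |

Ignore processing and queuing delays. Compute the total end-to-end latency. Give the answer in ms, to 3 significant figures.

Transmission delays (L/R per hop): 0.000206186, 0.00015625 ms; sum = 0.000362436 ms.
Propagation delays (d/s per hop): 1.985, 11.0476 ms; sum = 13.0326 ms.
End-to-end = 13.0 ms.

13.0 ms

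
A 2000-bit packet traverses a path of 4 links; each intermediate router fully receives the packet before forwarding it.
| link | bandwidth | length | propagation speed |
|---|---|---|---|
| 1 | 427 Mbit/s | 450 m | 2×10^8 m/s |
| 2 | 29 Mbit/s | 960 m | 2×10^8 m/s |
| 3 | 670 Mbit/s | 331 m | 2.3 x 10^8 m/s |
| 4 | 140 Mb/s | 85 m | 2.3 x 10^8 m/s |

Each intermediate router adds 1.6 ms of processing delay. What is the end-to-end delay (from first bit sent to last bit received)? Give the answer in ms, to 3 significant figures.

4.90 ms

Transmission delays (L/R per hop): 0.00468384, 0.0689655, 0.00298507, 0.0142857 ms; sum = 0.0909201 ms.
Propagation delays (d/s per hop): 0.00225, 0.0048, 0.00143913, 0.000369565 ms; sum = 0.0088587 ms.
Processing at 3 router(s): 3 × 1.6 ms = 4.8 ms.
End-to-end = 4.90 ms.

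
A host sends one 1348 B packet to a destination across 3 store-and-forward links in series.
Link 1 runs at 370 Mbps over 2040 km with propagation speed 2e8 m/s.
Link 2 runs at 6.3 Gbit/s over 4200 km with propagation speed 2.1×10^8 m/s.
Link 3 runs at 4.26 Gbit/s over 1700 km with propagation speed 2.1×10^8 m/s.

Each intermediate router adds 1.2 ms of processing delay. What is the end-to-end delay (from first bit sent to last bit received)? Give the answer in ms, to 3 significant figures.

L = 1348 × 8 = 10784 bits.
Transmission delays (L/R per hop): 0.0291459, 0.00171175, 0.00253146 ms; sum = 0.0333891 ms.
Propagation delays (d/s per hop): 10.2, 20, 8.09524 ms; sum = 38.2952 ms.
Processing at 2 router(s): 2 × 1.2 ms = 2.4 ms.
End-to-end = 40.7 ms.

40.7 ms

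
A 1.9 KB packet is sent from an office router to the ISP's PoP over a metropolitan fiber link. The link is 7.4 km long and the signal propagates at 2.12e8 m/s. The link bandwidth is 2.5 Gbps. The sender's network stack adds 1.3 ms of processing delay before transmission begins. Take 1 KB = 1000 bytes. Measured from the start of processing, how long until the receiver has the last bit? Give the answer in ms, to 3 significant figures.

1.34 ms

L = 15200 bits.
Transmission delay = L/R = 15200 / 2500000000 = 0.00608 ms.
Propagation delay = d/s = 7400 m / 212000000 m/s = 0.0349057 ms.
Plus processing delay 1.3 ms = 1.3 ms.
Total = 1.34 ms.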